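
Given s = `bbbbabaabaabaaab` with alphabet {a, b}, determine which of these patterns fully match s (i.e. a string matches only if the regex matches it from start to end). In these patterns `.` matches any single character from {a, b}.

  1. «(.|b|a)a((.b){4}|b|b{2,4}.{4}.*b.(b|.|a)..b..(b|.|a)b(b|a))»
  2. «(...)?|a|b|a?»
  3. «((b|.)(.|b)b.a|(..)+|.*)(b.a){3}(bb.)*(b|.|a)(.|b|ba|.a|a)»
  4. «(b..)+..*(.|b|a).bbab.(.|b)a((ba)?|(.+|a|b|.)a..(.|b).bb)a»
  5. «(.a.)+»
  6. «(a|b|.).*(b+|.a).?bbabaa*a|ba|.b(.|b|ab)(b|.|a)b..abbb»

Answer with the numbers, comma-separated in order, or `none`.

1 → no match
2 → no match
3 → match
4 → no match — must end with `a`
5 → no match
6 → no match

3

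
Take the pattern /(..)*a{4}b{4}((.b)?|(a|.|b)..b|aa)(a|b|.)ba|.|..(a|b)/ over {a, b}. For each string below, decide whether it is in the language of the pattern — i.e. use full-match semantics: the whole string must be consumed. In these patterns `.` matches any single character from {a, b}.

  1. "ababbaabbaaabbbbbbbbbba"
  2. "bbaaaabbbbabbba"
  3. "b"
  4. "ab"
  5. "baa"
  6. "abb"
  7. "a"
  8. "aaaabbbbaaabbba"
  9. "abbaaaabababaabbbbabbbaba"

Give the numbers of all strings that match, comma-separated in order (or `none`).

1 → no match
2 → match
3. "b" → match
4. "ab" → no match
5. "baa" → match
6. "abb" → match
7. "a" → match
8 → match
9 → no match

2, 3, 5, 6, 7, 8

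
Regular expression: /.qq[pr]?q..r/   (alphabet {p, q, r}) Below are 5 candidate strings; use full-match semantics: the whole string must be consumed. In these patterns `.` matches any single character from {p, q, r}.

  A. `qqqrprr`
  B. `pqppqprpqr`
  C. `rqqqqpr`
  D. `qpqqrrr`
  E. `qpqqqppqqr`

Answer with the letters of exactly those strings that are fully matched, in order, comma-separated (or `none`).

C

A → no match
B → no match
C → match
D → no match
E → no match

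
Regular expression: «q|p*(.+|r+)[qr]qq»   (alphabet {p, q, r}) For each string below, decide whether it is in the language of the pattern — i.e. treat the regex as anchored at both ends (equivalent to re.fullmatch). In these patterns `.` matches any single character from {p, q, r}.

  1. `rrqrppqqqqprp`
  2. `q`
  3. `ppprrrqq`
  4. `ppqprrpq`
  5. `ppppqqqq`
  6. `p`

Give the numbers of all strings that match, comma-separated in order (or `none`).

1 → no match
2. `q` → match
3. `ppprrrqq` → match
4. `ppqprrpq` → no match
5. `ppppqqqq` → match
6. `p` → no match

2, 3, 5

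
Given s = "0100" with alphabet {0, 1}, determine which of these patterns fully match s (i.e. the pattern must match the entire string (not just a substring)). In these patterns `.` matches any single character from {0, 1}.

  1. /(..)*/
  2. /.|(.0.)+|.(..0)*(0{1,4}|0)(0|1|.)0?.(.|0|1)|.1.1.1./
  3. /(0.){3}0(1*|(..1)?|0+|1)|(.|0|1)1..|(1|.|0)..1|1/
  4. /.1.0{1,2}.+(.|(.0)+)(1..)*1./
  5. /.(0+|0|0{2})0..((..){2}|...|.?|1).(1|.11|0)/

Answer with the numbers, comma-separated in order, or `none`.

1, 3

1 → match
2 → no match
3 → match
4 → no match
5 → no match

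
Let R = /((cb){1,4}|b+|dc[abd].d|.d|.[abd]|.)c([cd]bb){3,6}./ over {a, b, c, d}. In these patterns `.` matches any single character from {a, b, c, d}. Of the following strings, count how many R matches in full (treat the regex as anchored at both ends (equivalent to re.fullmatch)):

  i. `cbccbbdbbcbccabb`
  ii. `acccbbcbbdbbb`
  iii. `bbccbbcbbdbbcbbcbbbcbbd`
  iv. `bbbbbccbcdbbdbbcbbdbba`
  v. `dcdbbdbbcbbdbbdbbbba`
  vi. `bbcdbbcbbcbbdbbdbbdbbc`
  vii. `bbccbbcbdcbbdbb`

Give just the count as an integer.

i → no match
ii → no match
iii → no match
iv → no match
v → no match
vi → match
vii → no match
Total matched: 1

1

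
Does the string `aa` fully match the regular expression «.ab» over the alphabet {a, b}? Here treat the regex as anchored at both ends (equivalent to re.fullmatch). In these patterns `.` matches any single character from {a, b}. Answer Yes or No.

No

Every match must end with `ab`, but `aa` does not.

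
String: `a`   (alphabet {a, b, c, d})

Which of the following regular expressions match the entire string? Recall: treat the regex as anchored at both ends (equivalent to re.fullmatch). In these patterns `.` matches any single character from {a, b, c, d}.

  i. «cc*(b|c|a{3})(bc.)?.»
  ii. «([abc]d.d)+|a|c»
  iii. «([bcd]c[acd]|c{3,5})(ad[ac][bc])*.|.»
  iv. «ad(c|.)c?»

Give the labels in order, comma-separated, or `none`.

ii, iii

i → no match — must start with `c`
ii → match
iii → match
iv → no match — must start with `ad`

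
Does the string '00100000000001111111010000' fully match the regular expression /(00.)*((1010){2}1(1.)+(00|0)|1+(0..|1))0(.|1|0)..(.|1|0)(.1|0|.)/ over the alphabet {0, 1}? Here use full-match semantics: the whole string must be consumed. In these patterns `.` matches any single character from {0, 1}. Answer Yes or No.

No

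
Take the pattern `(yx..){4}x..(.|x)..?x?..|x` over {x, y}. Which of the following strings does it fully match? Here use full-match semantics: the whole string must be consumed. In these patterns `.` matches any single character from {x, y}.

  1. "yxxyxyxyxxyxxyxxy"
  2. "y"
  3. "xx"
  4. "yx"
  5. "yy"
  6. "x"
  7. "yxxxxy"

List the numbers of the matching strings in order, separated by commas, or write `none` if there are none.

1 → no match
2 → no match
3 → no match
4 → no match
5 → no match
6 → match
7 → no match

6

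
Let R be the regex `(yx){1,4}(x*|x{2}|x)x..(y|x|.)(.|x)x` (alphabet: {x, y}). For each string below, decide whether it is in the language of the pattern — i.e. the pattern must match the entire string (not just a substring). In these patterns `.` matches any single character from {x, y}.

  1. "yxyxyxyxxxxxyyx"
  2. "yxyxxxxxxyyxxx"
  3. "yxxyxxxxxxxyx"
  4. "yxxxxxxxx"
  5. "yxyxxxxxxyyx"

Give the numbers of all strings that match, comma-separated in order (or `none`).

1, 2, 4, 5

1 → match
2 → match
3 → no match
4. "yxxxxxxxx" → match
5. "yxyxxxxxxyyx" → match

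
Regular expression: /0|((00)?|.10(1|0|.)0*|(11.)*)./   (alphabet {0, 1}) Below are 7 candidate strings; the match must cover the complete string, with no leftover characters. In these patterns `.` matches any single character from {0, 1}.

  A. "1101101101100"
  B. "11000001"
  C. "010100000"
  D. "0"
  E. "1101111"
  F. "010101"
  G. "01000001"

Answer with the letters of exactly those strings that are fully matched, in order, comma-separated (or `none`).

A → match
B → match
C → match
D → match
E → match
F → match
G → match

A, B, C, D, E, F, G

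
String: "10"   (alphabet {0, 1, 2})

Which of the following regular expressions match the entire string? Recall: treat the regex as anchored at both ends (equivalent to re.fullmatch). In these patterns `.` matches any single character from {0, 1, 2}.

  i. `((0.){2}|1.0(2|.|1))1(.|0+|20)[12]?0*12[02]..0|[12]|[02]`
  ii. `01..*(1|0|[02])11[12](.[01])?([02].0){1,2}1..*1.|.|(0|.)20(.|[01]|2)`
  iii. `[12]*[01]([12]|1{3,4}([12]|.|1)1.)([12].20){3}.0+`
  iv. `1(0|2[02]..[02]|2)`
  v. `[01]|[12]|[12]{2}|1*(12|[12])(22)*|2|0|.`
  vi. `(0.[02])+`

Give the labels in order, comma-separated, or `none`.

i → no match
ii → no match
iii → no match
iv → match
v → no match
vi → no match — must start with "0"

iv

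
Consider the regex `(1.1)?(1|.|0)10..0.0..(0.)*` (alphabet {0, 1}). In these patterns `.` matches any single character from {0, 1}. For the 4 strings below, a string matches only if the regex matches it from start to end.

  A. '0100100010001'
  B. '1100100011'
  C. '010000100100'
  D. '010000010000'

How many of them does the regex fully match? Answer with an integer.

A → no match
B → match
C → match
D → no match
Total matched: 2

2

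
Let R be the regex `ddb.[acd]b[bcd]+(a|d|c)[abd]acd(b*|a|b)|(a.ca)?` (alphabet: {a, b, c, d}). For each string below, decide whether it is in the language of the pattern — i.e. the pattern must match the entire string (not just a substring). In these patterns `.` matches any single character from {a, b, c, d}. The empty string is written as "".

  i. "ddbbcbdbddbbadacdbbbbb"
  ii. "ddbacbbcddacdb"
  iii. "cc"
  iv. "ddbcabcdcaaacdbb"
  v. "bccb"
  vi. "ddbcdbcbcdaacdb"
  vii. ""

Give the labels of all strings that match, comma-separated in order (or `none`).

i → match
ii → match
iii → no match
iv → match
v → no match
vi → match
vii → match

i, ii, iv, vi, vii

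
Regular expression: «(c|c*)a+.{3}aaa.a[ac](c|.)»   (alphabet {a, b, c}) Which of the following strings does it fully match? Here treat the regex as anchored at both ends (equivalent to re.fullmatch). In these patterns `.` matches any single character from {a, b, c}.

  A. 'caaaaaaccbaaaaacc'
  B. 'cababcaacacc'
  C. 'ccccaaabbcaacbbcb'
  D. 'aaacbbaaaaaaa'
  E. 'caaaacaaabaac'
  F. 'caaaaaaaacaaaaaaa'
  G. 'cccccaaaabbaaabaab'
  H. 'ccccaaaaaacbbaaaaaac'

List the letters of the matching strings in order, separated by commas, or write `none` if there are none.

A, D, E, F, G, H

A → match
B → no match
C → no match
D → match
E → match
F → match
G → match
H → match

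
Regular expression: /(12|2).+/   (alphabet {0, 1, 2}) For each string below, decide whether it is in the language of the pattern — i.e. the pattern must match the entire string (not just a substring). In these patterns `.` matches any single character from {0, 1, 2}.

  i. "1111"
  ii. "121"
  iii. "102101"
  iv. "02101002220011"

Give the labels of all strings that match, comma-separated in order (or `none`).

ii

i. "1111" → no match
ii. "121" → match
iii. "102101" → no match
iv → no match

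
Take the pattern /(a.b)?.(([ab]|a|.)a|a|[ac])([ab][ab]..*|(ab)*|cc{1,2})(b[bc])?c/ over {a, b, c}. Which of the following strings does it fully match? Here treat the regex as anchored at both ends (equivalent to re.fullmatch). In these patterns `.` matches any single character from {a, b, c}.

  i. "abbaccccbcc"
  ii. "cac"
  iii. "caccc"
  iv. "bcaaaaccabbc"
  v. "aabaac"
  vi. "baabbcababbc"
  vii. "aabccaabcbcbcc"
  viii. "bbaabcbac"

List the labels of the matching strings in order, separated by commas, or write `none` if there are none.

i → match
ii → match
iii → match
iv → match
v → match
vi → match
vii → match
viii → match

i, ii, iii, iv, v, vi, vii, viii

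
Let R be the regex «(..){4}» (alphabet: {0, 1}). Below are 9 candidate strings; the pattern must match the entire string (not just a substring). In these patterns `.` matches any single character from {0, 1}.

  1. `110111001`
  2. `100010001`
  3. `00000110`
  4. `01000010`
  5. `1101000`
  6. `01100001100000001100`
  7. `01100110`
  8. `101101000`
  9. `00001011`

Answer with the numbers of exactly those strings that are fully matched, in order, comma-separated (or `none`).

1. `110111001` → no match
2. `100010001` → no match
3. `00000110` → match
4. `01000010` → match
5. `1101000` → no match
6 → no match
7. `01100110` → match
8. `101101000` → no match
9. `00001011` → match

3, 4, 7, 9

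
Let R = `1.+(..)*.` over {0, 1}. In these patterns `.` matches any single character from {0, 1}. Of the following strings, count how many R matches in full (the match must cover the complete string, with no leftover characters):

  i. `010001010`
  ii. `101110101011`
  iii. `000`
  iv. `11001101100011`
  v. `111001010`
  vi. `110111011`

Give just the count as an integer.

4

i. `010001010` → no match — must start with `1`
ii. `101110101011` → match
iii. `000` → no match — must start with `1`
iv → match
v. `111001010` → match
vi. `110111011` → match
Total matched: 4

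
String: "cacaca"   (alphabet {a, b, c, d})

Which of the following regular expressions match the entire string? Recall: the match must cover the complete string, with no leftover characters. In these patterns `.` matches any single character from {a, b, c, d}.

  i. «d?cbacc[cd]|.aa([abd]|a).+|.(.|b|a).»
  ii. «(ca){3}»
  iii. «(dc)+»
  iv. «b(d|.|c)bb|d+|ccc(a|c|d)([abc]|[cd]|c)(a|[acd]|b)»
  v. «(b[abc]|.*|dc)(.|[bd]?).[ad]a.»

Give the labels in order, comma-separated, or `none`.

i → no match
ii → match
iii → no match — must start with "dc"
iv → no match
v → no match

ii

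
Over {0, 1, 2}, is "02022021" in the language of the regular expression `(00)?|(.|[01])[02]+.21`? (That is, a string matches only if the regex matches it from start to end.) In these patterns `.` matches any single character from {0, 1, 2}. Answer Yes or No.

Yes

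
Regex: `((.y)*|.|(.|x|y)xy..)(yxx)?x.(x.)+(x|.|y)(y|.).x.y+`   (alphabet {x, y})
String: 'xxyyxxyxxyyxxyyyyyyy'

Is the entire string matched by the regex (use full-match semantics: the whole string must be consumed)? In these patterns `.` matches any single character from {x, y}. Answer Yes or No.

Yes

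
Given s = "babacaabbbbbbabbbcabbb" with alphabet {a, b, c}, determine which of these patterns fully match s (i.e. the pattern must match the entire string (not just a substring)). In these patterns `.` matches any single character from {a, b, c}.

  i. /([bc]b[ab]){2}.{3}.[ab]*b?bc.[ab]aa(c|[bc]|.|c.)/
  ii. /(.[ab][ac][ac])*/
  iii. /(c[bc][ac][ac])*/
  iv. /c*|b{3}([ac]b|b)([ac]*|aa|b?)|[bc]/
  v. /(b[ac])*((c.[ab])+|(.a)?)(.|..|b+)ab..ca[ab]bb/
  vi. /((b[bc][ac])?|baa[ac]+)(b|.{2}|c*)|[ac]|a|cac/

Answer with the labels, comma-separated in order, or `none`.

v

i → no match
ii → no match
iii → no match
iv → no match
v → match
vi → no match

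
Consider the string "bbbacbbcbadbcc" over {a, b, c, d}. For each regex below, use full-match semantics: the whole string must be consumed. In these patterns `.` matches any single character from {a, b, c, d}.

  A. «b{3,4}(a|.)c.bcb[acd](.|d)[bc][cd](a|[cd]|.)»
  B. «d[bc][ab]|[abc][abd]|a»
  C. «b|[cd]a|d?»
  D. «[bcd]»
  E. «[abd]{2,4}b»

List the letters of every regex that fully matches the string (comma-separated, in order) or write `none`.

A

A → match
B → no match
C → no match
D → no match
E → no match — must end with "b"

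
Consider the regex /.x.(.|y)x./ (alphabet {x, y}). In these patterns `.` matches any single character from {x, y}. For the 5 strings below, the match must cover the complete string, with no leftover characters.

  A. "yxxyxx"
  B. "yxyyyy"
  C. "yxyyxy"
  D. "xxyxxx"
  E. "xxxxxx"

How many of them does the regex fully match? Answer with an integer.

A. "yxxyxx" → match
B. "yxyyyy" → no match
C. "yxyyxy" → match
D. "xxyxxx" → match
E. "xxxxxx" → match
Total matched: 4

4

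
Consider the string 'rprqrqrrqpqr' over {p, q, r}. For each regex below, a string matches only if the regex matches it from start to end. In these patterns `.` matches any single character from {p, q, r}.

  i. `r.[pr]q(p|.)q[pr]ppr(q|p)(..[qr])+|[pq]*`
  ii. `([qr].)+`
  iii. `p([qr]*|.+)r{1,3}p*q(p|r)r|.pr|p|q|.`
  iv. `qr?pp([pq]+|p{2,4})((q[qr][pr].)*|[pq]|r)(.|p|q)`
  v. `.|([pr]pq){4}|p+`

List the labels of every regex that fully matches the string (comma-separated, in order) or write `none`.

i → no match
ii → match
iii → no match
iv → no match — must start with 'q'
v → no match

ii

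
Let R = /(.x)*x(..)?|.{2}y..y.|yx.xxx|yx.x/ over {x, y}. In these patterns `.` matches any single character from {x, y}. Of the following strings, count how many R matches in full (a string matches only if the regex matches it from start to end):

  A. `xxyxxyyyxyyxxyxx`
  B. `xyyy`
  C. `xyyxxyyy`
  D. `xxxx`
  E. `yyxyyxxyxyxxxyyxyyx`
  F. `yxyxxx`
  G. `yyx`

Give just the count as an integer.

A → no match
B → no match
C → no match
D → no match
E → no match
F → match
G → no match
Total matched: 1

1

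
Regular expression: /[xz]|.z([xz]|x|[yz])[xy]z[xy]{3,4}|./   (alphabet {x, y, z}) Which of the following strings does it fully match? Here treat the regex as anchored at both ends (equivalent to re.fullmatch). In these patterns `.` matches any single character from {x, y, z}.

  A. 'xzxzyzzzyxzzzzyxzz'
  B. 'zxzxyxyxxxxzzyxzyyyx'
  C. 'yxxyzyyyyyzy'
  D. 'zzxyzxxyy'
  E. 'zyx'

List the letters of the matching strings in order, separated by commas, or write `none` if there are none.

A → no match
B → no match
C → no match
D → match
E → no match

D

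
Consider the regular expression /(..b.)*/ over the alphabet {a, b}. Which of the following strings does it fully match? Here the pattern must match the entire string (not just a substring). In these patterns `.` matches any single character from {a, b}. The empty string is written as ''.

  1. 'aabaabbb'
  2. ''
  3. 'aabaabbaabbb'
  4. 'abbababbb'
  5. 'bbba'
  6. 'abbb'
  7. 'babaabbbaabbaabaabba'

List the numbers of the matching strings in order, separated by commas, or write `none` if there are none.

1. 'aabaabbb' → match
2. '' → match
3. 'aabaabbaabbb' → match
4. 'abbababbb' → no match
5. 'bbba' → match
6. 'abbb' → match
7 → match

1, 2, 3, 5, 6, 7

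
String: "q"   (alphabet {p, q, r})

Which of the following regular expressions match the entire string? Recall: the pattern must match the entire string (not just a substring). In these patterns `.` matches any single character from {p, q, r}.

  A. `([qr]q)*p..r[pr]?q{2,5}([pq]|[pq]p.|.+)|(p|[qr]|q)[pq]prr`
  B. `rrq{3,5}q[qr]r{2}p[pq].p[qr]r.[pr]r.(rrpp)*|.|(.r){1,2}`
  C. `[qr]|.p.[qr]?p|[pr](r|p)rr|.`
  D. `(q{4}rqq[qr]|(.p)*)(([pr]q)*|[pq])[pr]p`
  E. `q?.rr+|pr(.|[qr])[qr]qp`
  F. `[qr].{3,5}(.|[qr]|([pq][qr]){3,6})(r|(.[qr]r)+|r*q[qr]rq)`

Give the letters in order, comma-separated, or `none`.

A → no match
B → match
C → match
D → no match — must end with "p"
E → no match
F → no match

B, C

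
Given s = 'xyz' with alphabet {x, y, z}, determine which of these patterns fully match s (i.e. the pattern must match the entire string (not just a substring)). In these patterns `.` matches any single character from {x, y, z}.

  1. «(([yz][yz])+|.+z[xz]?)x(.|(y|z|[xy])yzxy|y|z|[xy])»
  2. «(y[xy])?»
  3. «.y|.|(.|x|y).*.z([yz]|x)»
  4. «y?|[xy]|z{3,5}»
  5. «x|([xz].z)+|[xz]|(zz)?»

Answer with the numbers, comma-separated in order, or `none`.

5

1 → no match
2 → no match
3 → no match
4 → no match
5 → match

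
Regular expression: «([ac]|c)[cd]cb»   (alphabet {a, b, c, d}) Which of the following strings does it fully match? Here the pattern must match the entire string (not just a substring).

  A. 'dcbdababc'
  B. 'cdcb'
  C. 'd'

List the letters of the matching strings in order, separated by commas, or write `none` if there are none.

A. 'dcbdababc' → no match — must end with 'cb'
B. 'cdcb' → match
C. 'd' → no match — must end with 'cb'

B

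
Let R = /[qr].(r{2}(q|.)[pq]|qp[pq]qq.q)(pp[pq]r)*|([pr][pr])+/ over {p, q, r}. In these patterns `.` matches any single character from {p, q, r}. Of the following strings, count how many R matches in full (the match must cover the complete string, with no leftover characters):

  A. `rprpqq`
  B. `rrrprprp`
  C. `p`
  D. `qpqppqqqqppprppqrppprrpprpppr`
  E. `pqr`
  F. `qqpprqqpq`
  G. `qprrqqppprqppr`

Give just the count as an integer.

A → no match
B → match
C → no match
D → no match
E → no match
F → no match
G → no match
Total matched: 1

1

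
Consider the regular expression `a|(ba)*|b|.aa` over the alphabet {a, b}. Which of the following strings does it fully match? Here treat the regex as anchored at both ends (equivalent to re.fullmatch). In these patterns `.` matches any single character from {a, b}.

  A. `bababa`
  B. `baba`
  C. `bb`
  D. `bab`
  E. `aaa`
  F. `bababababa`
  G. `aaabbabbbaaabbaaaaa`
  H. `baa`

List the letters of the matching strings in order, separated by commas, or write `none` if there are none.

A, B, E, F, H

A. `bababa` → match
B. `baba` → match
C. `bb` → no match
D. `bab` → no match
E. `aaa` → match
F. `bababababa` → match
G → no match
H. `baa` → match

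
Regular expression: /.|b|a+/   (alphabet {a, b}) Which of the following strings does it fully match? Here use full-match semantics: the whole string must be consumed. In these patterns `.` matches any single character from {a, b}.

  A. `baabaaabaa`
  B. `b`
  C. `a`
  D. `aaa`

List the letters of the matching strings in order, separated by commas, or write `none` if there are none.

A → no match
B → match
C → match
D → match

B, C, D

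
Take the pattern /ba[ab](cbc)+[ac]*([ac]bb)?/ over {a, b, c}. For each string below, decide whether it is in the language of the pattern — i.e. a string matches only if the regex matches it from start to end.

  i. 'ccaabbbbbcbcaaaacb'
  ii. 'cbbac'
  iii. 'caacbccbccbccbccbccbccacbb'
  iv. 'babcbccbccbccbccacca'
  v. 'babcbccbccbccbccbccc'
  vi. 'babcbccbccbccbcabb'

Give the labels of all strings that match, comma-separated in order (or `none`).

iv, v, vi

i → no match — must start with 'ba'
ii. 'cbbac' → no match — must start with 'ba'
iii → no match — must start with 'ba'
iv → match
v → match
vi → match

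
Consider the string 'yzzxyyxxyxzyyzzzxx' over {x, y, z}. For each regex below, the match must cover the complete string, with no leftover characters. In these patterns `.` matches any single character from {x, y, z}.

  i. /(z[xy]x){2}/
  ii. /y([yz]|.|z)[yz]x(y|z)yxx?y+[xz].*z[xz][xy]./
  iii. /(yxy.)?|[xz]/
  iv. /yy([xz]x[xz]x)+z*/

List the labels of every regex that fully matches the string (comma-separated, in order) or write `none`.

i → no match — must start with 'z'
ii → match
iii → no match
iv → no match — must start with 'yy'

ii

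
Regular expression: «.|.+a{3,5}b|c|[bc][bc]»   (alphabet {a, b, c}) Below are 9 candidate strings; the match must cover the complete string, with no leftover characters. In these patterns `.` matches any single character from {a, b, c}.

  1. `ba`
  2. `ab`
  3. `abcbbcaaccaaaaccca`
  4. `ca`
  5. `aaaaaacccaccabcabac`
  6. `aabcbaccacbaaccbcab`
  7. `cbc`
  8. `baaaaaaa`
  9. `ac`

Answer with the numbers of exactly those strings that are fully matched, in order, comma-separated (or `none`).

none

1 → no match
2 → no match
3 → no match
4 → no match
5 → no match
6 → no match
7 → no match
8 → no match
9 → no match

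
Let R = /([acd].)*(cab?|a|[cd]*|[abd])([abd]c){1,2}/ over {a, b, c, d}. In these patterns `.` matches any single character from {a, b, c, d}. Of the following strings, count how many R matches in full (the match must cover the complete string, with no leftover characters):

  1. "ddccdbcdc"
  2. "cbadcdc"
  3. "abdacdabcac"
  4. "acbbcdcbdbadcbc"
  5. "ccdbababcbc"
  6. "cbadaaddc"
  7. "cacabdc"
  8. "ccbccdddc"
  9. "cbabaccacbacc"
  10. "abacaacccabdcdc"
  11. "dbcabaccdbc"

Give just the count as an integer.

1 → match
2 → match
3 → match
4 → no match
5 → match
6 → match
7 → match
8 → no match
9 → no match
10 → match
11 → no match
Total matched: 7

7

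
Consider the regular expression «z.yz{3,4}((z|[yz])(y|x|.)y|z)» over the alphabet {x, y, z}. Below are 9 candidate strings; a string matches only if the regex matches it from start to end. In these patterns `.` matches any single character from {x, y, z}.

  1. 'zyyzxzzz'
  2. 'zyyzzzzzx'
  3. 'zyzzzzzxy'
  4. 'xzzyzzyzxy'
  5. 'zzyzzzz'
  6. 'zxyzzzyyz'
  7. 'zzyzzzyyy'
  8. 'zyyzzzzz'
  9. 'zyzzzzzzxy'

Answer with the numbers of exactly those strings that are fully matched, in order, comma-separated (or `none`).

5, 7, 8

1 → no match
2 → no match
3 → no match
4 → no match — must start with 'z'
5 → match
6 → no match
7 → match
8 → match
9 → no match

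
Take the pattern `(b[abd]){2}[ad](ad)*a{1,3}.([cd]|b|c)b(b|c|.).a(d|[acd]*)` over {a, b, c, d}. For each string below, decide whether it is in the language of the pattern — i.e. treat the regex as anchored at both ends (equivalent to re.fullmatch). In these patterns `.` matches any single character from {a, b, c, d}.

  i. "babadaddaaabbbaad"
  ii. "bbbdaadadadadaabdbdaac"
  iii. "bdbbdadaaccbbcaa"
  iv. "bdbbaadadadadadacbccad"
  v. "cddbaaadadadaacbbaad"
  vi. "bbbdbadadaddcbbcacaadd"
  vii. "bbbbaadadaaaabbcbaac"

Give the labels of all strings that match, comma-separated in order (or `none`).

i → no match
ii → match
iii → match
iv → no match
v → no match — must start with "b"
vi → no match
vii → match

ii, iii, vii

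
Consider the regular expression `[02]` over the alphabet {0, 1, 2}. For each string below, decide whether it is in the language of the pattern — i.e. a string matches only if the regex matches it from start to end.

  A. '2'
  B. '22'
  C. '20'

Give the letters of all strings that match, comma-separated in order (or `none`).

A

A → match
B → no match
C → no match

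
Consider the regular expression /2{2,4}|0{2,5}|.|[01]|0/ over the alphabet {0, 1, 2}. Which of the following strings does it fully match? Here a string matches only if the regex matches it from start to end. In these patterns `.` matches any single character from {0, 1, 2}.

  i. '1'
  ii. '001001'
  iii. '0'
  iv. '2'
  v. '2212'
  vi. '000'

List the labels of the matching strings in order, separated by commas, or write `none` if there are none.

i → match
ii → no match
iii → match
iv → match
v → no match
vi → match

i, iii, iv, vi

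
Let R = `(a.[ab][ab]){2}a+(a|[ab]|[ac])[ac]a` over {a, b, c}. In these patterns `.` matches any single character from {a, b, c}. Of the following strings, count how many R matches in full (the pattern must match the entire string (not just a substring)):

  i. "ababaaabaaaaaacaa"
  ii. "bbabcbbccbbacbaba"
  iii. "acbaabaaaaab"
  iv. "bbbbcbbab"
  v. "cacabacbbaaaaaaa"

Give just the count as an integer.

1

i → match
ii → no match — must start with "a"
iii. "acbaabaaaaab" → no match — must end with "a"
iv. "bbbbcbbab" → no match — must start with "a"
v → no match — must start with "a"
Total matched: 1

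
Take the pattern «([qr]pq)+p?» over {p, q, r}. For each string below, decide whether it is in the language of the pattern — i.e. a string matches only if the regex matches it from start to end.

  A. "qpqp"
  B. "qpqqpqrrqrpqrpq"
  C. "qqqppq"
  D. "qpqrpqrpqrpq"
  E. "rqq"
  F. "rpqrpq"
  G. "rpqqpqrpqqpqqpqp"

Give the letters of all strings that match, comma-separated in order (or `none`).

A, D, F, G

A. "qpqp" → match
B → no match
C. "qqqppq" → no match
D. "qpqrpqrpqrpq" → match
E. "rqq" → no match
F. "rpqrpq" → match
G → match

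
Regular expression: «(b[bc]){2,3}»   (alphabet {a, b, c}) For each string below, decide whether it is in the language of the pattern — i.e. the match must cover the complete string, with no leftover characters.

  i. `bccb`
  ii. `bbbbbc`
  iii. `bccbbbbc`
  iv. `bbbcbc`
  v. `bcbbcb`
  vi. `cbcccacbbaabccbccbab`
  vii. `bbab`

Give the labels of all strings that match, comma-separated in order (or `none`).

i. `bccb` → no match
ii. `bbbbbc` → match
iii. `bccbbbbc` → no match
iv. `bbbcbc` → match
v. `bcbbcb` → no match
vi → no match — must start with `b`
vii. `bbab` → no match

ii, iv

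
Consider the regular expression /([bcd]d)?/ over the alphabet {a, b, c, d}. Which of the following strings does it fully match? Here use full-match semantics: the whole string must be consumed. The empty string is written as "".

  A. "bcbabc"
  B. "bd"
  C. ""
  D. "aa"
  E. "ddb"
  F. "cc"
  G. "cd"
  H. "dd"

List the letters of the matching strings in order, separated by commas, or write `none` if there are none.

A → no match
B → match
C → match
D → no match
E → no match
F → no match
G → match
H → match

B, C, G, H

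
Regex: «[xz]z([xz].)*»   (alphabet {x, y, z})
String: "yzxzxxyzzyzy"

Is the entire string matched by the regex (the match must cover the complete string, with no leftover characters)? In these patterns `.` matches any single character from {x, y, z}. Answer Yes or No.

No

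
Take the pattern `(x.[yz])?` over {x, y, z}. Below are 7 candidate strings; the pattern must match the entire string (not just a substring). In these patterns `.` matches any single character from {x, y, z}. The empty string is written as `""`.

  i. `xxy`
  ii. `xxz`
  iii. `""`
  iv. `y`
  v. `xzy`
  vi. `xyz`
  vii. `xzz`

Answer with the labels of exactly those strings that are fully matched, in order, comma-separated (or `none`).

i, ii, iii, v, vi, vii

i. `xxy` → match
ii. `xxz` → match
iii. `""` → match
iv. `y` → no match
v. `xzy` → match
vi. `xyz` → match
vii. `xzz` → match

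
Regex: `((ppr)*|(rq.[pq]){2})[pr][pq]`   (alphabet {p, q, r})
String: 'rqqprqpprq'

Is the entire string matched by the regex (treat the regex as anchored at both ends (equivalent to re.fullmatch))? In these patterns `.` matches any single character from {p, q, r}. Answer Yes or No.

Yes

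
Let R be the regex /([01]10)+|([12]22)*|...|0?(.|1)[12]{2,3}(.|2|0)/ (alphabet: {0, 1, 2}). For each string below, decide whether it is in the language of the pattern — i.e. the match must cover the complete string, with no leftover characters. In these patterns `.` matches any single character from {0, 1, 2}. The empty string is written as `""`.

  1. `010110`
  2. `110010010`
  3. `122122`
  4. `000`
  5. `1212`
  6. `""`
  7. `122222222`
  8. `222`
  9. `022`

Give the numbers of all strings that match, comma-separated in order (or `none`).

1. `010110` → match
2. `110010010` → match
3. `122122` → match
4. `000` → match
5. `1212` → match
6. `""` → match
7. `122222222` → match
8. `222` → match
9. `022` → match

1, 2, 3, 4, 5, 6, 7, 8, 9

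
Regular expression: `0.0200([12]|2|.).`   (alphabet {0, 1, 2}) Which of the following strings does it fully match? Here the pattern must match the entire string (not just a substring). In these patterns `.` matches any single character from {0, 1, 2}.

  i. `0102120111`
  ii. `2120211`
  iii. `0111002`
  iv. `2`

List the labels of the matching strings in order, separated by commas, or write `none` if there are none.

none

i → no match
ii → no match — must start with `0`
iii → no match
iv → no match — must start with `0`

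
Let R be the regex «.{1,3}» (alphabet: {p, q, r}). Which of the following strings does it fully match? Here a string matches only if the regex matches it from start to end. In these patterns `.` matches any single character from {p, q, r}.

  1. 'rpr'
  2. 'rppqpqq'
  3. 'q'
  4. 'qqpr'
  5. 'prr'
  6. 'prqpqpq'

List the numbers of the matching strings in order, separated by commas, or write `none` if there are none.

1. 'rpr' → match
2. 'rppqpqq' → no match
3. 'q' → match
4. 'qqpr' → no match
5. 'prr' → match
6. 'prqpqpq' → no match

1, 3, 5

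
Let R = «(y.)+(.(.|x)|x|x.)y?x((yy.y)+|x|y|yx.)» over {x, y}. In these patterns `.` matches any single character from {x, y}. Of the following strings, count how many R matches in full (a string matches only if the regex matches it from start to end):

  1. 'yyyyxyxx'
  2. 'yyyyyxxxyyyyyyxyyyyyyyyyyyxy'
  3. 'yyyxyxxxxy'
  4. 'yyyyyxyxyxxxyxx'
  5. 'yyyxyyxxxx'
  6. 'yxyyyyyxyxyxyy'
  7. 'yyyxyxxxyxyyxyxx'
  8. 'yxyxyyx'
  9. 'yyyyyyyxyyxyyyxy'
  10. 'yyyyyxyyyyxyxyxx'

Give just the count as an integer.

7

1 → match
2 → match
3 → match
4 → match
5 → match
6 → no match
7 → no match
8 → no match
9 → match
10 → match
Total matched: 7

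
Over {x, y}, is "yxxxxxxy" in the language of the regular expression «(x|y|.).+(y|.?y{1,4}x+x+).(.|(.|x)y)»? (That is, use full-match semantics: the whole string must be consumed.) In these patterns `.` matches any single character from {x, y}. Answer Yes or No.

No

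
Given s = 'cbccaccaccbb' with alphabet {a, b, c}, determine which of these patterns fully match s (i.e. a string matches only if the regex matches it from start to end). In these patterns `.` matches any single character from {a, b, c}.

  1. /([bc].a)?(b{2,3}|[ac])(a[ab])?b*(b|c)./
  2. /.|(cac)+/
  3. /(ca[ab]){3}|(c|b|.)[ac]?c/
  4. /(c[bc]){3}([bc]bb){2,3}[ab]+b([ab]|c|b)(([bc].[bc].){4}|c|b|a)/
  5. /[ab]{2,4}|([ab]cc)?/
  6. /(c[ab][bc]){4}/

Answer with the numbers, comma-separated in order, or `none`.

6

1 → no match
2 → no match
3 → no match
4 → no match
5 → no match
6 → match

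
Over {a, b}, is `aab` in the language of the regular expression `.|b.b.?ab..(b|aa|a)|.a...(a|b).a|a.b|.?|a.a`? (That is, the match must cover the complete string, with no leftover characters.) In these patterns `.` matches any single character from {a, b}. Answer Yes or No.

Yes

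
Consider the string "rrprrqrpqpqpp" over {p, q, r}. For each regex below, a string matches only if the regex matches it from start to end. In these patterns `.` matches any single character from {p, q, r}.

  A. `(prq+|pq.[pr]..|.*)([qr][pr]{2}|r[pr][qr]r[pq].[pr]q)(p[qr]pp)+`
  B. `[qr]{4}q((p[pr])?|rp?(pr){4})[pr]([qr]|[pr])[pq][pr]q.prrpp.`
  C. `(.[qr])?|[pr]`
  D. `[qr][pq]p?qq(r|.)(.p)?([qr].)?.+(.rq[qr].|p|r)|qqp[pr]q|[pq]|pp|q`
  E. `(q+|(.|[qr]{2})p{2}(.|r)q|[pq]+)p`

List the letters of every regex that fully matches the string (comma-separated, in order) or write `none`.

A

A → match
B → no match
C → no match
D → no match
E → no match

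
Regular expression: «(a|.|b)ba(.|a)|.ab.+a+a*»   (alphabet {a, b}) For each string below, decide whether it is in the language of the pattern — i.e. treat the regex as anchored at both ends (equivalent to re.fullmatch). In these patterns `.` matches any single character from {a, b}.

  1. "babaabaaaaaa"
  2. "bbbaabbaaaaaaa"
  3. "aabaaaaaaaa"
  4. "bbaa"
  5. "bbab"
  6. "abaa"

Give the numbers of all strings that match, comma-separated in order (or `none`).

1. "babaabaaaaaa" → match
2 → no match
3. "aabaaaaaaaa" → match
4. "bbaa" → match
5. "bbab" → match
6. "abaa" → match

1, 3, 4, 5, 6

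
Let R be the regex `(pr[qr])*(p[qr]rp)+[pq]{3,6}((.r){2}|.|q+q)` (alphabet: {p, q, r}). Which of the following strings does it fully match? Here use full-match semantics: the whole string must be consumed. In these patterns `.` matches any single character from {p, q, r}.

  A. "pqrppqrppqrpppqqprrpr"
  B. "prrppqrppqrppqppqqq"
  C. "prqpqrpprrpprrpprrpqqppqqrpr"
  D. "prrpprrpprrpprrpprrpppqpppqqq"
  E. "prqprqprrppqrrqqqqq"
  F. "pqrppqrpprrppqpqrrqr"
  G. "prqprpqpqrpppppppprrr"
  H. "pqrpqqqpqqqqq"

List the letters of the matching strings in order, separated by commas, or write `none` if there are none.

A, B, C, D, F, H

A → match
B → match
C → match
D → match
E → no match
F → match
G → no match
H → match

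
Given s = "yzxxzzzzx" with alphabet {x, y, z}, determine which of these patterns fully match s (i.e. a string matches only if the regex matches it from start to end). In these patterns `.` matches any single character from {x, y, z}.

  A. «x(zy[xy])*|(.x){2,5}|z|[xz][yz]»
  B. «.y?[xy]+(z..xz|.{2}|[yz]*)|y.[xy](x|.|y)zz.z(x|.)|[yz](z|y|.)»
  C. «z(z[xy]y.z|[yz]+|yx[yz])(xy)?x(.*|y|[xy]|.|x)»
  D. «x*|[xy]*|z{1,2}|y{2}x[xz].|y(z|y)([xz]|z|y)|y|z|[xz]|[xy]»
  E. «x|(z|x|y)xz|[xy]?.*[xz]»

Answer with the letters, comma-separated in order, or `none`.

A → no match
B → match
C → no match — must start with "z"
D → no match
E → match

B, E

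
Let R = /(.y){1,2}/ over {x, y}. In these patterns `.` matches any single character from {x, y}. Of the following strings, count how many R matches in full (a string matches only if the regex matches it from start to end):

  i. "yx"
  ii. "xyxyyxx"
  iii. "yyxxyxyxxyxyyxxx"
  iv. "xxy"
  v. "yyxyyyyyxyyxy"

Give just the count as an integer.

0

i → no match — must end with "y"
ii → no match — must end with "y"
iii → no match — must end with "y"
iv → no match
v → no match
Total matched: 0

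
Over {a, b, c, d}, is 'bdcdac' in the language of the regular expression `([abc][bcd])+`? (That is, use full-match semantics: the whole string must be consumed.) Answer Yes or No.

Yes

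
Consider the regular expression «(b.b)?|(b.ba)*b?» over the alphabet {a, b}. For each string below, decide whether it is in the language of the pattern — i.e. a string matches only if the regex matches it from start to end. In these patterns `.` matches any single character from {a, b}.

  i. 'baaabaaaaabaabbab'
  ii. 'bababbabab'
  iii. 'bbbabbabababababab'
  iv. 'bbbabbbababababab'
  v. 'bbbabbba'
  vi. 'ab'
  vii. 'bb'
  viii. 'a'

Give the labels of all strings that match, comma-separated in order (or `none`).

iv, v

i → no match
ii → no match
iii → no match
iv → match
v → match
vi → no match
vii → no match
viii → no match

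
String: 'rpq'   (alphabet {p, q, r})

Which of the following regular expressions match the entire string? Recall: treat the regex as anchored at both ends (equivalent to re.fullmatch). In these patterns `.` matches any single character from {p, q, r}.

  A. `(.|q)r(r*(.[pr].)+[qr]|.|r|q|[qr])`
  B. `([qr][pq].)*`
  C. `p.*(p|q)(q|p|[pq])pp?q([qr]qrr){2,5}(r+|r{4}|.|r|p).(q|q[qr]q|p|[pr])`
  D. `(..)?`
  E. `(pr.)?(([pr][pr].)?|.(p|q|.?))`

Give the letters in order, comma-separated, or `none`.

A → no match
B → match
C → no match — must start with 'p'
D → no match
E → match

B, E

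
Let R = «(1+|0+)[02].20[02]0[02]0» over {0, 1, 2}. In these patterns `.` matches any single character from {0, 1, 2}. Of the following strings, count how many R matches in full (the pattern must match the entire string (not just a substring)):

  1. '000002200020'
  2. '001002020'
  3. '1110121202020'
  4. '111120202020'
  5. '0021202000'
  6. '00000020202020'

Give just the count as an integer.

1 → match
2 → no match
3 → no match
4 → match
5 → match
6 → match
Total matched: 4

4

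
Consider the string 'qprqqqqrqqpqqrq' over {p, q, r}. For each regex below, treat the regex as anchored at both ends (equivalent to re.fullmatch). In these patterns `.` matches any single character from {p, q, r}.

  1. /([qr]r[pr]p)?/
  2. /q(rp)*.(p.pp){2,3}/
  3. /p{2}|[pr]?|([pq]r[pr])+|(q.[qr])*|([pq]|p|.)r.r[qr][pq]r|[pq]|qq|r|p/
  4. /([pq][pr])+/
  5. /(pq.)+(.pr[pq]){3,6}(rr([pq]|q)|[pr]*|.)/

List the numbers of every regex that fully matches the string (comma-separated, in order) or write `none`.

1 → no match
2 → no match — must end with 'pp'
3 → match
4 → no match
5 → no match — must start with 'pq'

3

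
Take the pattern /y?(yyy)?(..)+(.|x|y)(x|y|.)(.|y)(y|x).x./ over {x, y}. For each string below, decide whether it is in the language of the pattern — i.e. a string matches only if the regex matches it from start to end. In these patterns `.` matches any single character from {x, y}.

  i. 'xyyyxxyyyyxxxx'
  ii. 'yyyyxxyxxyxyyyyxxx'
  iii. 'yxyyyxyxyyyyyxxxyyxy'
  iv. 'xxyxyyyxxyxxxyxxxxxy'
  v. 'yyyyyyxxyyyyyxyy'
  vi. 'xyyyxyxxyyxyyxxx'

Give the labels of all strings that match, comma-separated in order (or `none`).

ii, iii

i → no match
ii → match
iii → match
iv → no match
v → no match
vi → no match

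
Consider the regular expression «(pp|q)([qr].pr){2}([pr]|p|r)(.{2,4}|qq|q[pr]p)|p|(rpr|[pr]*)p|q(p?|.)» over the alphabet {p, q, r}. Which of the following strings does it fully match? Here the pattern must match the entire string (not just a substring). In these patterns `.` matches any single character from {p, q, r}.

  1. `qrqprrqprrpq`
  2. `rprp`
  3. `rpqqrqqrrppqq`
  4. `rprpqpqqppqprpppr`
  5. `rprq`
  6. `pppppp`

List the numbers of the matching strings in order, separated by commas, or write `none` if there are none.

1, 2, 6

1 → match
2 → match
3 → no match
4 → no match
5 → no match
6 → match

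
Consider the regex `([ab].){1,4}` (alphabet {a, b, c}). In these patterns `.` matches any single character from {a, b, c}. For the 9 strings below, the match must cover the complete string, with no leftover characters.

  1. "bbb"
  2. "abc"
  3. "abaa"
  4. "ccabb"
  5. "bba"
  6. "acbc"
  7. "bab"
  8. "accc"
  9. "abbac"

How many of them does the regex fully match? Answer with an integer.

1. "bbb" → no match
2. "abc" → no match
3. "abaa" → match
4. "ccabb" → no match
5. "bba" → no match
6. "acbc" → match
7. "bab" → no match
8. "accc" → no match
9. "abbac" → no match
Total matched: 2

2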